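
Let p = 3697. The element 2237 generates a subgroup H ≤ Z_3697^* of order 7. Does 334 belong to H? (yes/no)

no

⟨2237⟩ has order 7; its elements mod 3697 are {1, 582, 590, 2128, 2237, 2297, 3256}.
334 is not in this set.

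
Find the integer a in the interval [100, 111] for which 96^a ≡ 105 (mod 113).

108

Compute 96^100 mod 113 = 53, then multiply by 96 repeatedly:
  96^100=53  96^101=3  96^102=62  96^103=76  96^104=64
  96^105=42  96^106=77  96^107=47  96^108=105
Found 105 at exponent 108.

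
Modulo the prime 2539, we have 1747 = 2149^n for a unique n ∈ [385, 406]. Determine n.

Compute 2149^385 mod 2539 = 1425, then multiply by 2149 repeatedly:
  2149^385=1425  2149^386=291  2149^387=765  2149^388=1252  2149^389=1747
Found 1747 at exponent 389.

389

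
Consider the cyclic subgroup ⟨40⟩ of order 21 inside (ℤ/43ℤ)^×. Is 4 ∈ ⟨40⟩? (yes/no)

yes

⟨40⟩ has order 21; its elements mod 43 are {1, 4, 6, 9, 10, 11, 13, 14, 15, 16, 17, 21, 23, 24, 25, 31, 35, 36, 38, 40, 41}.
4 is in this set.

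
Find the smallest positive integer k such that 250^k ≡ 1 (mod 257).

256

The order of 250 must divide p − 1 = 256 = 2^8.
Divisors: 1, 2, 4, 8, 16, 32, 64, 128, 256.
Check each in increasing order: 250^1 ≡ 250;  250^2 ≡ 49;  250^4 ≡ 88;  250^8 ≡ 34;  250^16 ≡ 128;  250^32 ≡ 193;  250^64 ≡ 241;  250^128 ≡ 256;  250^256 ≡ 1.
Smallest exponent giving 1 is 256.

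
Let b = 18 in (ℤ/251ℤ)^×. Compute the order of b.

250

The order of 18 must divide p − 1 = 250 = 2 · 5^3.
Divisors: 1, 2, 5, 10, 25, 50, 125, 250.
Check each in increasing order: 18^1 ≡ 18;  18^2 ≡ 73;  18^5 ≡ 40;  18^10 ≡ 94;  18^25 ≡ 32;  18^50 ≡ 20;  18^125 ≡ 250;  18^250 ≡ 1.
Smallest exponent giving 1 is 250.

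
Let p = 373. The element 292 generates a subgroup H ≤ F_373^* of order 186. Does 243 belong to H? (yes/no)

243 ∈ ⟨292⟩ iff 243^186 ≡ 1 (mod 373), since |⟨292⟩| = 186.
243^186 mod 373 = 1.
Since 1 = 1, 243 lies in the subgroup.

yes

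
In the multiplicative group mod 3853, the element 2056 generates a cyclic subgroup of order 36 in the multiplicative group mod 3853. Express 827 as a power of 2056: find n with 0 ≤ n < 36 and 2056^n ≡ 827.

Successive powers of 2056 modulo 3853:
  2056^0=1  2056^1=2056  2056^2=395  2056^3=2990  2056^4=1905  2056^5=2032
  2056^6=1140  2056^7=1216  2056^8=3352  2056^9=2548  2056^10=2461  2056^11=827
So 2056^11 ≡ 827 (mod 3853), giving n = 11.

11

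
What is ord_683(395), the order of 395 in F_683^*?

341

The order of 395 must divide p − 1 = 682 = 2 · 11 · 31.
Divisors: 1, 2, 11, 22, 31, 62, 341, 682.
Check each in increasing order: 395^1 ≡ 395;  395^2 ≡ 301;  395^11 ≡ 347;  395^22 ≡ 201;  395^31 ≡ 681;  395^62 ≡ 4;  395^341 ≡ 1.
Smallest exponent giving 1 is 341.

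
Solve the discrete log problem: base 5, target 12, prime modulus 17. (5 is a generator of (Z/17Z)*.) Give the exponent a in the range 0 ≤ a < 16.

Successive powers of 5 modulo 17:
  5^0=1  5^1=5  5^2=8  5^3=6  5^4=13  5^5=14
  5^6=2  5^7=10  5^8=16  5^9=12
So 5^9 ≡ 12 (mod 17), giving a = 9.

9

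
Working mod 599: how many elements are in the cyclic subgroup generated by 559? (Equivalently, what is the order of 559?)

598

The order of 559 must divide p − 1 = 598 = 2 · 13 · 23.
Divisors: 1, 2, 13, 23, 26, 46, 299, 598.
Check each in increasing order: 559^1 ≡ 559;  559^2 ≡ 402;  559^13 ≡ 21;  559^23 ≡ 140;  559^26 ≡ 441;  559^46 ≡ 432;  559^299 ≡ 598;  559^598 ≡ 1.
Smallest exponent giving 1 is 598.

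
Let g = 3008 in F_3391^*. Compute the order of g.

The order of 3008 must divide p − 1 = 3390 = 2 · 3 · 5 · 113.
Divisors: 1, 2, 3, 5, 6, 10, 15, 30, 113, 226, 339, 565, 678, 1130, 1695, 3390.
Check each in increasing order: 3008^1 ≡ 3008;  3008^2 ≡ 876;  3008^3 ≡ 201;  3008^5 ≡ 3135;  3008^6 ≡ 3100;  3008^10 ≡ 1107;  3008^15 ≡ 1452;  3008^30 ≡ 2493;  3008^113 ≡ 3390;  3008^226 ≡ 1.
Smallest exponent giving 1 is 226.

226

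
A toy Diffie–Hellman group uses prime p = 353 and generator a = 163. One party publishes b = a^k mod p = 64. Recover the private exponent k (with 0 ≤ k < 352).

136

Baby-step giant-step with m = ceil(sqrt(352)) = 19.
Baby table (163^j mod 353 for j=0..18):
  0:1  1:163  2:94  3:143  4:11  5:28  6:328  7:161
  8:121  9:308  10:78  11:6  12:272  13:211  14:152  15:66
  16:168  17:203  18:260
Giant step factor: 163^(-19) ≡ 53 (mod 353).
Scan 64·53^i mod 353 for i = 0, 1, …:
  i=0: 64   i=1: 215   i=2: 99   i=3: 305
  i=4: 280   i=5: 14   i=6: 36   i=7: 143
Match at i=7, j=3: k = 7·19 + 3 = 136.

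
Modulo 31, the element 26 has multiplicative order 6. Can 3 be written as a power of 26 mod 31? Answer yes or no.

no

⟨26⟩ has order 6; its elements mod 31 are {1, 5, 6, 25, 26, 30}.
3 is not in this set.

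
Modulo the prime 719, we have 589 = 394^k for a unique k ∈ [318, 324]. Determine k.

323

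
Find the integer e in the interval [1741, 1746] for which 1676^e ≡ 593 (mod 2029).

1745

Compute 1676^1741 mod 2029 = 1702, then multiply by 1676 repeatedly:
  1676^1741=1702  1676^1742=1807  1676^1743=1264  1676^1744=188  1676^1745=593
Found 593 at exponent 1745.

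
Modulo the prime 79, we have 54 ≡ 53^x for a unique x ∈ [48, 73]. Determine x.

Compute 53^48 mod 79 = 46, then multiply by 53 repeatedly:
  53^48=46  53^49=68  53^50=49  53^51=69  53^52=23
  53^53=34  53^54=64  53^55=74  53^56=51  53^57=17
  53^58=32  53^59=37  53^60=65  53^61=48  53^62=16
  53^63=58  53^64=72  53^65=24  53^66=8  53^67=29
  53^68=36  53^69=12  53^70=4  53^71=54
Found 54 at exponent 71.

71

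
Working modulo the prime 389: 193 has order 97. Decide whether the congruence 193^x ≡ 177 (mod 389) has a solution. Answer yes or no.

177 ∈ ⟨193⟩ iff 177^97 ≡ 1 (mod 389), since |⟨193⟩| = 97.
177^97 mod 389 = 115.
Since 115 ≠ 1, 177 does not lie in the subgroup.

no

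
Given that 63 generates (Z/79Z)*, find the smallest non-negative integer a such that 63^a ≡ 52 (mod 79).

66

Baby-step giant-step with m = ceil(sqrt(78)) = 9.
Baby table (63^j mod 79 for j=0..8):
  0:1  1:63  2:19  3:12  4:45  5:70  6:65  7:66
  8:50
Giant step factor: 63^(-9) ≡ 71 (mod 79).
Scan 52·71^i mod 79 for i = 0, 1, …:
  i=0: 52   i=1: 58   i=2: 10   i=3: 78
  i=4: 8   i=5: 15   i=6: 38   i=7: 12
Match at i=7, j=3: a = 7·9 + 3 = 66.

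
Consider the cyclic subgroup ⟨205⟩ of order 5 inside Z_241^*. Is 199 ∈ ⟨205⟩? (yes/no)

no

⟨205⟩ has order 5; its elements mod 241 are {1, 87, 91, 98, 205}.
199 is not in this set.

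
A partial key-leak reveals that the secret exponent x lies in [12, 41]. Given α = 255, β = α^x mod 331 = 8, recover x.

Compute 255^12 mod 331 = 253, then multiply by 255 repeatedly:
  255^12=253  255^13=301  255^14=294  255^15=164  255^16=114
  255^17=273  255^18=105  255^19=295  255^20=88  255^21=263
  255^22=203  255^23=129  255^24=126  255^25=23  255^26=238
  255^27=117  255^28=45  255^29=221  255^30=85  255^31=160
  255^32=87  255^33=8
Found 8 at exponent 33.

33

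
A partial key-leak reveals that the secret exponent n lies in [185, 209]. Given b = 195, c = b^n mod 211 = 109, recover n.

Compute 195^185 mod 211 = 32, then multiply by 195 repeatedly:
  195^185=32  195^186=121  195^187=174  195^188=170  195^189=23
  195^190=54  195^191=191  195^192=109
Found 109 at exponent 192.

192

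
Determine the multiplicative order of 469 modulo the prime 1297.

324

The order of 469 must divide p − 1 = 1296 = 2^4 · 3^4.
Divisors: 1, 2, 3, 4, 6, 8, 9, 12, 16, 18, 24, 27, 36, 48, 54, 72, 81, 108, 144, 162, 216, 324, 432, 648, 1296.
Check each in increasing order: 469^1 ≡ 469;  469^2 ≡ 768;  469^3 ≡ 923;  469^4 ≡ 986;  469^6 ≡ 1097;  469^8 ≡ 743;  469^9 ≡ 871;  469^12 ≡ 1090;  469^16 ≡ 824;  469^18 ≡ 1193;  469^24 ≡ 48;  469^27 ≡ 206;  469^36 ≡ 440;  469^48 ≡ 1007;  469^54 ≡ 932;  469^72 ≡ 347;  469^81 ≡ 36;  469^108 ≡ 931;  469^144 ≡ 1085;  469^162 ≡ 1296;  469^216 ≡ 365;  469^324 ≡ 1.
Smallest exponent giving 1 is 324.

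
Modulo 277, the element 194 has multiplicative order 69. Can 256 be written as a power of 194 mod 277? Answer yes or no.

256 ∈ ⟨194⟩ iff 256^69 ≡ 1 (mod 277), since |⟨194⟩| = 69.
256^69 mod 277 = 1.
Since 1 = 1, 256 lies in the subgroup.

yes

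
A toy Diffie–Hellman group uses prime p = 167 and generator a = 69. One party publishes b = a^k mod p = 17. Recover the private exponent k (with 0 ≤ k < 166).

Baby-step giant-step with m = ceil(sqrt(166)) = 13.
Baby table (69^j mod 167 for j=0..12):
  0:1  1:69  2:85  3:20  4:44  5:30  6:66  7:45
  8:99  9:151  10:65  11:143  12:14
Giant step factor: 69^(-13) ≡ 51 (mod 167).
Scan 17·51^i mod 167 for i = 0, 1, …:
  i=0: 17   i=1: 32   i=2: 129   i=3: 66
Match at i=3, j=6: k = 3·13 + 6 = 45.

45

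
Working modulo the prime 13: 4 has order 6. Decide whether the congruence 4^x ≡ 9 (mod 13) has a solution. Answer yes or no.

yes

9 ∈ ⟨4⟩ iff 9^6 ≡ 1 (mod 13), since |⟨4⟩| = 6.
9^6 mod 13 = 1.
Since 1 = 1, 9 lies in the subgroup.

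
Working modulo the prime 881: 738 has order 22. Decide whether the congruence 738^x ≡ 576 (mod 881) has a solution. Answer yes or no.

no

576 ∈ ⟨738⟩ iff 576^22 ≡ 1 (mod 881), since |⟨738⟩| = 22.
576^22 mod 881 = 557.
Since 557 ≠ 1, 576 does not lie in the subgroup.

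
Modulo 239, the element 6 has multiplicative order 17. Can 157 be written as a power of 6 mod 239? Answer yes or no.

⟨6⟩ has order 17; its elements mod 239 are {1, 6, 22, 36, 40, 51, 67, 71, 75, 101, 128, 132, 163, 166, 187, 211, 216}.
157 is not in this set.

no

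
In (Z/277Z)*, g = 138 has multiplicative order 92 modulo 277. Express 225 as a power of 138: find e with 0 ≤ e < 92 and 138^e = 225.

50

Baby-step giant-step with m = ceil(sqrt(92)) = 10.
Baby table (138^j mod 277 for j=0..9):
  0:1  1:138  2:208  3:173  4:52  5:251  6:13  7:132
  8:211  9:33
Giant step factor: 138^(-10) ≡ 193 (mod 277).
Scan 225·193^i mod 277 for i = 0, 1, …:
  i=0: 225   i=1: 213   i=2: 113   i=3: 203
  i=4: 122   i=5: 1
Match at i=5, j=0: e = 5·10 + 0 = 50.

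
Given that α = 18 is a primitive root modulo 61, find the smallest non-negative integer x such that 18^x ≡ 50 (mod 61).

Baby-step giant-step with m = ceil(sqrt(60)) = 8.
Baby table (18^j mod 61 for j=0..7):
  0:1  1:18  2:19  3:37  4:56  5:32  6:27  7:59
Giant step factor: 18^(-8) ≡ 22 (mod 61).
Scan 50·22^i mod 61 for i = 0, 1, …:
  i=0: 50   i=1: 2   i=2: 44   i=3: 53
  i=4: 7   i=5: 32
Match at i=5, j=5: x = 5·8 + 5 = 45.

45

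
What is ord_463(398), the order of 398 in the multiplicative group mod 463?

The order of 398 must divide p − 1 = 462 = 2 · 3 · 7 · 11.
Divisors: 1, 2, 3, 6, 7, 11, 14, 21, 22, 33, 42, 66, 77, 154, 231, 462.
Check each in increasing order: 398^1 ≡ 398;  398^2 ≡ 58;  398^3 ≡ 397;  398^6 ≡ 189;  398^7 ≡ 216;  398^11 ≡ 177;  398^14 ≡ 356;  398^21 ≡ 38;  398^22 ≡ 308;  398^33 ≡ 345;  398^42 ≡ 55;  398^66 ≡ 34;  398^77 ≡ 462;  398^154 ≡ 1.
Smallest exponent giving 1 is 154.

154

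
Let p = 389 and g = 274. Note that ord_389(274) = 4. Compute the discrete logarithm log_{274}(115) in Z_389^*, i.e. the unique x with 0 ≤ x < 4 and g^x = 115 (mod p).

3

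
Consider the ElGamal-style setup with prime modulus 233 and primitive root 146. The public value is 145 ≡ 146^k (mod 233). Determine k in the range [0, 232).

113

Baby-step giant-step with m = ceil(sqrt(232)) = 16.
Baby table (146^j mod 233 for j=0..15):
  0:1  1:146  2:113  3:188  4:187  5:41  6:161  7:206
  8:19  9:211  10:50  11:77  12:58  13:80  14:30  15:186
Giant step factor: 146^(-16) ≡ 71 (mod 233).
Scan 145·71^i mod 233 for i = 0, 1, …:
  i=0: 145   i=1: 43   i=2: 24   i=3: 73
  i=4: 57   i=5: 86   i=6: 48   i=7: 146
Match at i=7, j=1: k = 7·16 + 1 = 113.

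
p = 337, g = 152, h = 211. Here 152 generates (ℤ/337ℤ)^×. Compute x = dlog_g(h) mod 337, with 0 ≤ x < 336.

290

Baby-step giant-step with m = ceil(sqrt(336)) = 19.
Baby table (152^j mod 337 for j=0..18):
  0:1  1:152  2:188  3:268  4:296  5:171  6:43  7:133
  8:333  9:66  10:259  11:276  12:164  13:327  14:165  15:142
  16:16  17:73  18:312
Giant step factor: 152^(-19) ≡ 308 (mod 337).
Scan 211·308^i mod 337 for i = 0, 1, …:
  i=0: 211   i=1: 284   i=2: 189   i=3: 248
  i=4: 222   i=5: 302   i=6: 4   i=7: 221
  i=8: 331   i=9: 174     …   i=14: 273
  i=15: 171
Match at i=15, j=5: x = 15·19 + 5 = 290.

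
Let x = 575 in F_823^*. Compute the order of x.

822

The order of 575 must divide p − 1 = 822 = 2 · 3 · 137.
Divisors: 1, 2, 3, 6, 137, 274, 411, 822.
Check each in increasing order: 575^1 ≡ 575;  575^2 ≡ 602;  575^3 ≡ 490;  575^6 ≡ 607;  575^137 ≡ 175;  575^274 ≡ 174;  575^411 ≡ 822;  575^822 ≡ 1.
Smallest exponent giving 1 is 822.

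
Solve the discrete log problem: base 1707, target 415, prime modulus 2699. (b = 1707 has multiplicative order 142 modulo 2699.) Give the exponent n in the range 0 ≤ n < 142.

Baby-step giant-step with m = ceil(sqrt(142)) = 12.
Baby table (1707^j mod 2699 for j=0..11):
  0:1  1:1707  2:1628  3:1725  4:2665  5:1340  6:1327  7:728
  8:1156  9:323  10:765  11:2238
Giant step factor: 1707^(-12) ≡ 905 (mod 2699).
Scan 415·905^i mod 2699 for i = 0, 1, …:
  i=0: 415   i=1: 414   i=2: 2208   i=3: 980
  i=4: 1628
Match at i=4, j=2: n = 4·12 + 2 = 50.

50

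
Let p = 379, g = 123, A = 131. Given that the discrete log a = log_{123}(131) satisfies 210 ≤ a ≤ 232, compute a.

215

Compute 123^210 mod 379 = 115, then multiply by 123 repeatedly:
  123^210=115  123^211=122  123^212=225  123^213=8  123^214=226
  123^215=131
Found 131 at exponent 215.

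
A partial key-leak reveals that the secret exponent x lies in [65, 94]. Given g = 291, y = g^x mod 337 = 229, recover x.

Compute 291^65 mod 337 = 213, then multiply by 291 repeatedly:
  291^65=213  291^66=312  291^67=139  291^68=9  291^69=260
  291^70=172  291^71=176  291^72=329  291^73=31  291^74=259
  291^75=218  291^76=82  291^77=272  291^78=294  291^79=293
  291^80=2  291^81=245  291^82=188  291^83=114  291^84=148
  291^85=269  291^86=95  291^87=11  291^88=168  291^89=23
  291^90=290  291^91=140  291^92=300  291^93=17  291^94=229
Found 229 at exponent 94.

94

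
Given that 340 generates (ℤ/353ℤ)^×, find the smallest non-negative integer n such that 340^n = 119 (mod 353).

Baby-step giant-step with m = ceil(sqrt(352)) = 19.
Baby table (340^j mod 353 for j=0..18):
  0:1  1:340  2:169  3:274  4:321  5:63  6:240  7:57
  8:318  9:102  10:86  11:294  12:61  13:266  14:72  15:123
  16:166  17:313  18:167
Giant step factor: 340^(-19) ≡ 333 (mod 353).
Scan 119·333^i mod 353 for i = 0, 1, …:
  i=0: 119   i=1: 91   i=2: 298   i=3: 41
  i=4: 239   i=5: 162   i=6: 290   i=7: 201
  i=8: 216   i=9: 269     …   i=14: 31
  i=15: 86
Match at i=15, j=10: n = 15·19 + 10 = 295.

295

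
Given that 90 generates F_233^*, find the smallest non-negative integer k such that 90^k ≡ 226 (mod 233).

214

Baby-step giant-step with m = ceil(sqrt(232)) = 16.
Baby table (90^j mod 233 for j=0..15):
  0:1  1:90  2:178  3:176  4:229  5:106  6:220  7:228
  8:16  9:42  10:52  11:20  12:169  13:65  14:25  15:153
Giant step factor: 90^(-16) ≡ 152 (mod 233).
Scan 226·152^i mod 233 for i = 0, 1, …:
  i=0: 226   i=1: 101   i=2: 207   i=3: 9
  i=4: 203   i=5: 100   i=6: 55   i=7: 205
  i=8: 171   i=9: 129   i=10: 36   i=11: 113
  i=12: 167   i=13: 220
Match at i=13, j=6: k = 13·16 + 6 = 214.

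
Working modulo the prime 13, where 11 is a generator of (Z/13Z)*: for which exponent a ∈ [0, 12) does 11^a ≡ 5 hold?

Successive powers of 11 modulo 13:
  11^0=1  11^1=11  11^2=4  11^3=5
So 11^3 ≡ 5 (mod 13), giving a = 3.

3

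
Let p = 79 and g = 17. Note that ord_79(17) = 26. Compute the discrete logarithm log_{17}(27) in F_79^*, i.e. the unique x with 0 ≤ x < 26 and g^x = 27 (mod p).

15

Successive powers of 17 modulo 79:
  17^0=1  17^1=17  17^2=52  17^3=15  17^4=18  17^5=69
  17^6=67  17^7=33  17^8=8  17^9=57  17^10=21  17^11=41
  17^12=65  17^13=78  17^14=62  17^15=27
So 17^15 ≡ 27 (mod 79), giving x = 15.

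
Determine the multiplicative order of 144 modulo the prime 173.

The order of 144 must divide p − 1 = 172 = 2^2 · 43.
Divisors: 1, 2, 4, 43, 86, 172.
Check each in increasing order: 144^1 ≡ 144;  144^2 ≡ 149;  144^4 ≡ 57;  144^43 ≡ 172;  144^86 ≡ 1.
Smallest exponent giving 1 is 86.

86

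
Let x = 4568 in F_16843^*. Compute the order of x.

The order of 4568 must divide p − 1 = 16842 = 2 · 3 · 7 · 401.
Divisors: 1, 2, 3, 6, 7, 14, 21, 42, 401, 802, 1203, 2406, 2807, 5614, 8421, 16842.
Check each in increasing order: 4568^1 ≡ 4568;  4568^2 ≡ 14990;  4568^3 ≡ 7525;  4568^6 ≡ 16302;  4568^7 ≡ 4633;  4568^14 ≡ 6707;  4568^21 ≡ 15039;  4568^42 ≡ 3717;  4568^401 ≡ 14418;  4568^802 ≡ 2418;  4568^1203 ≡ 14557;  4568^2406 ≡ 4466;  4568^2807 ≡ 16842;  4568^5614 ≡ 1.
Smallest exponent giving 1 is 5614.

5614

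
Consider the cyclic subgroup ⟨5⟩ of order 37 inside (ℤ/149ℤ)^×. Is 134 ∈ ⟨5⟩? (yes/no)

134 ∈ ⟨5⟩ iff 134^37 ≡ 1 (mod 149), since |⟨5⟩| = 37.
134^37 mod 149 = 105.
Since 105 ≠ 1, 134 does not lie in the subgroup.

no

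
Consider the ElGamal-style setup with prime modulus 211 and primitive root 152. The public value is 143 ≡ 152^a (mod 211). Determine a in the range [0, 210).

18

Successive powers of 152 modulo 211:
  152^0=1  152^1=152  152^2=105  152^3=135  152^4=53  152^5=38
  152^6=79  152^7=192  152^8=66  152^9=115  152^10=178  152^11=48
  152^12=122  152^13=187  152^14=150  152^15=12  152^16=136  152^17=205
  152^18=143
So 152^18 ≡ 143 (mod 211), giving a = 18.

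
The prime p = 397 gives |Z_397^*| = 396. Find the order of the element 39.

396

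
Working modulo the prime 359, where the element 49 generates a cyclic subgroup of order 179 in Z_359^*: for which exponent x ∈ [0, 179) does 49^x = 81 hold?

14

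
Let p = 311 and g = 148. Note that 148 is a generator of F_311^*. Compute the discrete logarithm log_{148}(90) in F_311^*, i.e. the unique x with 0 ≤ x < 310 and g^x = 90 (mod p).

252

Baby-step giant-step with m = ceil(sqrt(310)) = 18.
Baby table (148^j mod 311 for j=0..17):
  0:1  1:148  2:134  3:239  4:229  5:304  6:208  7:306
  8:193  9:263  10:49  11:99  12:35  13:204  14:25  15:279
  16:240  17:66
Giant step factor: 148^(-18) ≡ 120 (mod 311).
Scan 90·120^i mod 311 for i = 0, 1, …:
  i=0: 90   i=1: 226   i=2: 63   i=3: 96
  i=4: 13   i=5: 5   i=6: 289   i=7: 159
  i=8: 109   i=9: 18     …   i=13: 127
  i=14: 1
Match at i=14, j=0: x = 14·18 + 0 = 252.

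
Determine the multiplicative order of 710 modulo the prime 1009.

The order of 710 must divide p − 1 = 1008 = 2^4 · 3^2 · 7.
Divisors: 1, 2, 3, 4, 6, 7, 8, 9, 12, 14, 16, 18, 21, 24, 28, 36, 42, 48, 56, 63, 72, 84, 112, 126, 144, 168, 252, 336, 504, 1008.
Check each in increasing order: 710^1 ≡ 710;  710^2 ≡ 609;  710^3 ≡ 538;  710^4 ≡ 578;  710^6 ≡ 870;  710^7 ≡ 192;  710^8 ≡ 105;  710^9 ≡ 893;  710^12 ≡ 150;  710^14 ≡ 540;  710^16 ≡ 935;  710^18 ≡ 339;  710^21 ≡ 762;  710^24 ≡ 302;  710^28 ≡ 1008;  710^36 ≡ 904;  710^42 ≡ 469;  710^48 ≡ 394;  710^56 ≡ 1.
Smallest exponent giving 1 is 56.

56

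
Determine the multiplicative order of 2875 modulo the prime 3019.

The order of 2875 must divide p − 1 = 3018 = 2 · 3 · 503.
Divisors: 1, 2, 3, 6, 503, 1006, 1509, 3018.
Check each in increasing order: 2875^1 ≡ 2875;  2875^2 ≡ 2622;  2875^3 ≡ 2826;  2875^6 ≡ 1021;  2875^503 ≡ 240;  2875^1006 ≡ 239;  2875^1509 ≡ 3018;  2875^3018 ≡ 1.
Smallest exponent giving 1 is 3018.

3018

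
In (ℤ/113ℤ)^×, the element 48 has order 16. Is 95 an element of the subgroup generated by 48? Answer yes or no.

⟨48⟩ has order 16; its elements mod 113 are {1, 15, 18, 35, 40, 42, 44, 48, 65, 69, 71, 73, 78, 95, 98, 112}.
95 is in this set.

yes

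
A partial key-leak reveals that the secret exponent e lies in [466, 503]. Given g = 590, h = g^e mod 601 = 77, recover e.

Compute 590^466 mod 601 = 466, then multiply by 590 repeatedly:
  590^466=466  590^467=283  590^468=493  590^469=587  590^470=154
  590^471=109  590^472=3  590^473=568  590^474=363  590^475=214
  590^476=50  590^477=51  590^478=40  590^479=161  590^480=32
  590^481=249  590^482=266  590^483=79  590^484=333  590^485=544
  590^486=26  590^487=315  590^488=141  590^489=252  590^490=233
  590^491=442  590^492=547  590^493=594  590^494=77
Found 77 at exponent 494.

494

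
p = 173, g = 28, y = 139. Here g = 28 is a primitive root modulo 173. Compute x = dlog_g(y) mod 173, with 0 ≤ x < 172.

Baby-step giant-step with m = ceil(sqrt(172)) = 14.
Baby table (28^j mod 173 for j=0..13):
  0:1  1:28  2:92  3:154  4:160  5:155  6:15  7:74
  8:169  9:61  10:151  11:76  12:52  13:72
Giant step factor: 28^(-14) ≡ 49 (mod 173).
Scan 139·49^i mod 173 for i = 0, 1, …:
  i=0: 139   i=1: 64   i=2: 22   i=3: 40
  i=4: 57   i=5: 25   i=6: 14   i=7: 167
  i=8: 52
Match at i=8, j=12: x = 8·14 + 12 = 124.

124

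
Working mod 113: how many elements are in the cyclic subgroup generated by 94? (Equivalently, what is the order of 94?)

112

The order of 94 must divide p − 1 = 112 = 2^4 · 7.
Divisors: 1, 2, 4, 7, 8, 14, 16, 28, 56, 112.
Check each in increasing order: 94^1 ≡ 94;  94^2 ≡ 22;  94^4 ≡ 32;  94^7 ≡ 71;  94^8 ≡ 7;  94^14 ≡ 69;  94^16 ≡ 49;  94^28 ≡ 15;  94^56 ≡ 112;  94^112 ≡ 1.
Smallest exponent giving 1 is 112.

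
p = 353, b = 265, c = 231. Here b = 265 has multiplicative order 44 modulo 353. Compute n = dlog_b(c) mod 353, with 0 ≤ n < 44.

Baby-step giant-step with m = ceil(sqrt(44)) = 7.
Baby table (265^j mod 353 for j=0..6):
  0:1  1:265  2:331  3:171  4:131  5:121  6:295
Giant step factor: 265^(-7) ≡ 146 (mod 353).
Scan 231·146^i mod 353 for i = 0, 1, …:
  i=0: 231   i=1: 191   i=2: 352   i=3: 207
  i=4: 217   i=5: 265
Match at i=5, j=1: n = 5·7 + 1 = 36.

36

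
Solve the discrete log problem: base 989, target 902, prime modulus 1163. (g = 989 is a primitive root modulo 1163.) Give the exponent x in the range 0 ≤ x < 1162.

720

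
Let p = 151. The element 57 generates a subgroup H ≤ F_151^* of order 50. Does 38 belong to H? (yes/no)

no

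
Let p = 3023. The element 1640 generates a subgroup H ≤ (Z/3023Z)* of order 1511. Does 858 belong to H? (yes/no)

yes

858 ∈ ⟨1640⟩ iff 858^1511 ≡ 1 (mod 3023), since |⟨1640⟩| = 1511.
858^1511 mod 3023 = 1.
Since 1 = 1, 858 lies in the subgroup.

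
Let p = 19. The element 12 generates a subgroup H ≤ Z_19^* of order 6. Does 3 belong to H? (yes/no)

no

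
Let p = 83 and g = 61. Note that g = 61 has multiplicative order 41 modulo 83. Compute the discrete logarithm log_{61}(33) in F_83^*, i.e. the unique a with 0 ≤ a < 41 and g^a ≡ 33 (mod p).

Baby-step giant-step with m = ceil(sqrt(41)) = 7.
Baby table (61^j mod 83 for j=0..6):
  0:1  1:61  2:69  3:59  4:30  5:4  6:78
Giant step factor: 61^(-7) ≡ 40 (mod 83).
Scan 33·40^i mod 83 for i = 0, 1, …:
  i=0: 33   i=1: 75   i=2: 12   i=3: 65
  i=4: 27   i=5: 1
Match at i=5, j=0: a = 5·7 + 0 = 35.

35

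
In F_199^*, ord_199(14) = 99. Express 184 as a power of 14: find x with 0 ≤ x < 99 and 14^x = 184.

80

Baby-step giant-step with m = ceil(sqrt(99)) = 10.
Baby table (14^j mod 199 for j=0..9):
  0:1  1:14  2:196  3:157  4:9  5:126  6:172  7:20
  8:81  9:139
Giant step factor: 14^(-10) ≡ 104 (mod 199).
Scan 184·104^i mod 199 for i = 0, 1, …:
  i=0: 184   i=1: 32   i=2: 144   i=3: 51
  i=4: 130   i=5: 187   i=6: 145   i=7: 155
  i=8: 1
Match at i=8, j=0: x = 8·10 + 0 = 80.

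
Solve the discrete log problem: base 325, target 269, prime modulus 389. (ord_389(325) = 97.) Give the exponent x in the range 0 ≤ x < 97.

92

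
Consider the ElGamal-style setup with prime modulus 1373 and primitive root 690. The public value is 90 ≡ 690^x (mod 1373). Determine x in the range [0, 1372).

Baby-step giant-step with m = ceil(sqrt(1372)) = 38.
Baby table (690^j mod 1373 for j=0..37):
  0:1  1:690  2:1042  3:901  4:1094  5:1083  6:358  7:1253
  8:953  9:1276  10:347  11:528  12:475  13:976  14:670  15:972
  16:656  17:923  18:1171  19:666  20:958  21:607  22:65  23:914
  24:453  25:899  26:1087  27:372  28:1302  29:438  30:160  31:560
  32:587  33:1368  34:669  35:282  36:987  37:22
Giant step factor: 690^(-38) ≡ 107 (mod 1373).
Scan 90·107^i mod 1373 for i = 0, 1, …:
  i=0: 90   i=1: 19   i=2: 660   i=3: 597
  i=4: 721   i=5: 259   i=6: 253   i=7: 984
  i=8: 940   i=9: 351     …   i=34: 1319
  i=35: 1087
Match at i=35, j=26: x = 35·38 + 26 = 1356.

1356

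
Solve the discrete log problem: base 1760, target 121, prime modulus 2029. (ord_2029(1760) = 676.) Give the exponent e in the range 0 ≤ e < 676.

420

Baby-step giant-step with m = ceil(sqrt(676)) = 26.
Baby table (1760^j mod 2029 for j=0..25):
  0:1  1:1760  2:1346  3:1117  4:1848  5:2022  6:1883  7:723
  8:297  9:1267  10:49  11:1022  12:1026  13:1979  14:1276  15:1686
  16:962  17:934  18:350  19:1213  20:372  21:1382  22:1578  23:1608
  24:1654  25:1454
Giant step factor: 1760^(-26) ≡ 1973 (mod 2029).
Scan 121·1973^i mod 2029 for i = 0, 1, …:
  i=0: 121   i=1: 1340   i=2: 33   i=3: 181
  i=4: 9   i=5: 1525   i=6: 1847   i=7: 47
  i=8: 1426   i=9: 1304     …   i=15: 1996
  i=16: 1848
Match at i=16, j=4: e = 16·26 + 4 = 420.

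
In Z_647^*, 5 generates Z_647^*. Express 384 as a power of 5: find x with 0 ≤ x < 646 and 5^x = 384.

180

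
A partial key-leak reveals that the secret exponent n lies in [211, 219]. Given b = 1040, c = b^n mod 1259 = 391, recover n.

212

Compute 1040^211 mod 1259 = 1079, then multiply by 1040 repeatedly:
  1040^211=1079  1040^212=391
Found 391 at exponent 212.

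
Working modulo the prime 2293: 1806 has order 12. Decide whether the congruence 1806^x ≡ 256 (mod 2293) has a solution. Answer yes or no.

no

⟨1806⟩ has order 12; its elements mod 2293 are {1, 113, 487, 600, 989, 990, 1303, 1304, 1693, 1806, 2180, 2292}.
256 is not in this set.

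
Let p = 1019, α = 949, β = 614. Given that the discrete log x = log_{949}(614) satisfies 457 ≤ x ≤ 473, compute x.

Compute 949^457 mod 1019 = 299, then multiply by 949 repeatedly:
  949^457=299  949^458=469  949^459=797  949^460=255  949^461=492
  949^462=206  949^463=865  949^464=590  949^465=479  949^466=97
  949^467=343  949^468=446  949^469=369  949^470=664  949^471=394
  949^472=952  949^473=614
Found 614 at exponent 473.

473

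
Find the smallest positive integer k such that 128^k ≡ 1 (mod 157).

52

The order of 128 must divide p − 1 = 156 = 2^2 · 3 · 13.
Divisors: 1, 2, 3, 4, 6, 12, 13, 26, 39, 52, 78, 156.
Check each in increasing order: 128^1 ≡ 128;  128^2 ≡ 56;  128^3 ≡ 103;  128^4 ≡ 153;  128^6 ≡ 90;  128^12 ≡ 93;  128^13 ≡ 129;  128^26 ≡ 156;  128^39 ≡ 28;  128^52 ≡ 1.
Smallest exponent giving 1 is 52.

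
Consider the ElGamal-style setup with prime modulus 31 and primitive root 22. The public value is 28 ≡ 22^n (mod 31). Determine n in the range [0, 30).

8

Successive powers of 22 modulo 31:
  22^0=1  22^1=22  22^2=19  22^3=15  22^4=20  22^5=6
  22^6=8  22^7=21  22^8=28
So 22^8 ≡ 28 (mod 31), giving n = 8.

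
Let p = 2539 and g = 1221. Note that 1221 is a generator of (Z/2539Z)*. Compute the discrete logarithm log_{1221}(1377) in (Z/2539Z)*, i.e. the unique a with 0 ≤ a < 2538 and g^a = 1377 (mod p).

Baby-step giant-step with m = ceil(sqrt(2538)) = 51.
Baby table (1221^j mod 2539 for j=0..50):
  0:1  1:1221  2:448  3:1123  4:123  5:382  6:1785  7:1023
  8:2434  9:1284  10:1201  11:1418  12:2319  13:514  14:461  15:1762
  16:869  17:2286  18:845  19:911  20:249  21:1888  22:2375  23:337
  24:159  25:1175  26:140  27:827  28:1784  29:2341  30:1986  31:161
  32:1078  33:1036  34:534  35:2030  36:566  37:478  38:2207  39:868
  40:1065  41:397  42:2327  43:126  44:1506  45:590  46:1853  47:264
  48:2430  49:1478  50:1948
Giant step factor: 1221^(-51) ≡ 280 (mod 2539).
Scan 1377·280^i mod 2539 for i = 0, 1, …:
  i=0: 1377   i=1: 2171   i=2: 1059   i=3: 1996
  i=4: 300   i=5: 213   i=6: 1243   i=7: 197
  i=8: 1841   i=9: 63   i=10: 2406   i=11: 845
Match at i=11, j=18: a = 11·51 + 18 = 579.

579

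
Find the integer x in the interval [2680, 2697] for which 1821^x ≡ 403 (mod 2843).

2686

Compute 1821^2680 mod 2843 = 521, then multiply by 1821 repeatedly:
  1821^2680=521  1821^2681=2022  1821^2682=377  1821^2683=1354  1821^2684=753
  1821^2685=887  1821^2686=403
Found 403 at exponent 2686.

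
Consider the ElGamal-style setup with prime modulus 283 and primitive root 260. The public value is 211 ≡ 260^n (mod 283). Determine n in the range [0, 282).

Baby-step giant-step with m = ceil(sqrt(282)) = 17.
Baby table (260^j mod 283 for j=0..16):
  0:1  1:260  2:246  3:2  4:237  5:209  6:4  7:191
  8:135  9:8  10:99  11:270  12:16  13:198  14:257  15:32
  16:113
Giant step factor: 260^(-17) ≡ 234 (mod 283).
Scan 211·234^i mod 283 for i = 0, 1, …:
  i=0: 211   i=1: 132   i=2: 41   i=3: 255
  i=4: 240   i=5: 126   i=6: 52   i=7: 282
  i=8: 49   i=9: 146     …   i=14: 169
  i=15: 209
Match at i=15, j=5: n = 15·17 + 5 = 260.

260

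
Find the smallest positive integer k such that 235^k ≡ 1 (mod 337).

112

The order of 235 must divide p − 1 = 336 = 2^4 · 3 · 7.
Divisors: 1, 2, 3, 4, 6, 7, 8, 12, 14, 16, 21, 24, 28, 42, 48, 56, 84, 112, 168, 336.
Check each in increasing order: 235^1 ≡ 235;  235^2 ≡ 294;  235^3 ≡ 5;  235^4 ≡ 164;  235^6 ≡ 25;  235^7 ≡ 146;  235^8 ≡ 273;  235^12 ≡ 288;  235^14 ≡ 85;  235^16 ≡ 52;  235^21 ≡ 278;  235^24 ≡ 42;  235^28 ≡ 148;  235^42 ≡ 111;  235^48 ≡ 79;  235^56 ≡ 336;  235^84 ≡ 189;  235^112 ≡ 1.
Smallest exponent giving 1 is 112.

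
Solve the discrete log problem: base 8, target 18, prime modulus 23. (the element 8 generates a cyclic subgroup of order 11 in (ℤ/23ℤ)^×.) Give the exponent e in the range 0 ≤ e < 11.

2

Successive powers of 8 modulo 23:
  8^0=1  8^1=8  8^2=18
So 8^2 ≡ 18 (mod 23), giving e = 2.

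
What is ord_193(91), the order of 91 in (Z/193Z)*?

192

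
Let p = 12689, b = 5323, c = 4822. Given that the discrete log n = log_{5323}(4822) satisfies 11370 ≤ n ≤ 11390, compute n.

Compute 5323^11370 mod 12689 = 5247, then multiply by 5323 repeatedly:
  5323^11370=5247  5323^11371=1292  5323^11372=12567  5323^11373=10422  5323^11374=12687
  5323^11375=2043  5323^11376=416  5323^11377=6482  5323^11378=2295  5323^11379=9467
  5323^11380=4822
Found 4822 at exponent 11380.

11380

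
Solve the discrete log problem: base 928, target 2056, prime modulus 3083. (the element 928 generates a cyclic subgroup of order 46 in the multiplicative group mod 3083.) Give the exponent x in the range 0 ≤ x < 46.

25

Baby-step giant-step with m = ceil(sqrt(46)) = 7.
Baby table (928^j mod 3083 for j=0..6):
  0:1  1:928  2:1027  3:409  4:343  5:755  6:799
Giant step factor: 928^(-7) ≡ 1615 (mod 3083).
Scan 2056·1615^i mod 3083 for i = 0, 1, …:
  i=0: 2056   i=1: 49   i=2: 2060   i=3: 343
Match at i=3, j=4: x = 3·7 + 4 = 25.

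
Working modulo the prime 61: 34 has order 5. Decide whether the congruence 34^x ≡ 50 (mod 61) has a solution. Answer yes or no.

no

⟨34⟩ has order 5; its elements mod 61 are {1, 9, 20, 34, 58}.
50 is not in this set.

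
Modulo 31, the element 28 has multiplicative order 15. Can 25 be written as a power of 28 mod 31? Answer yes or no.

⟨28⟩ has order 15; its elements mod 31 are {1, 2, 4, 5, 7, 8, 9, 10, 14, 16, 18, 19, 20, 25, 28}.
25 is in this set.

yes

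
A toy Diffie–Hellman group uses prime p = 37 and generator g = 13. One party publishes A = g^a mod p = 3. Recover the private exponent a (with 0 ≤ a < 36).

22

Successive powers of 13 modulo 37:
  13^0=1  13^1=13  13^2=21  13^3=14  13^4=34  13^5=35
  13^6=11  13^7=32  13^8=9  13^9=6  13^10=4  13^11=15
  13^12=10  13^13=19  13^14=25  13^15=29  13^16=7  13^17=17
  13^18=36  13^19=24  13^20=16  13^21=23  13^22=3
So 13^22 ≡ 3 (mod 37), giving a = 22.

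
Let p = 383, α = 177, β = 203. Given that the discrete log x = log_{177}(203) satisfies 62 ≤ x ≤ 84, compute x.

62

Compute 177^62 mod 383 = 203, then multiply by 177 repeatedly:
  177^62=203
Found 203 at exponent 62.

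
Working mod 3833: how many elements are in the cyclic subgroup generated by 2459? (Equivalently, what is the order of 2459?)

3832

The order of 2459 must divide p − 1 = 3832 = 2^3 · 479.
Divisors: 1, 2, 4, 8, 479, 958, 1916, 3832.
Check each in increasing order: 2459^1 ≡ 2459;  2459^2 ≡ 2040;  2459^4 ≡ 2795;  2459^8 ≡ 371;  2459^479 ≡ 3026;  2459^958 ≡ 3472;  2459^1916 ≡ 3832;  2459^3832 ≡ 1.
Smallest exponent giving 1 is 3832.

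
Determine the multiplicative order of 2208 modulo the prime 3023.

The order of 2208 must divide p − 1 = 3022 = 2 · 1511.
Divisors: 1, 2, 1511, 3022.
Check each in increasing order: 2208^1 ≡ 2208;  2208^2 ≡ 2188;  2208^1511 ≡ 1.
Smallest exponent giving 1 is 1511.

1511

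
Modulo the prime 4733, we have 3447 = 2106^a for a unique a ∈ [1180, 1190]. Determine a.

1180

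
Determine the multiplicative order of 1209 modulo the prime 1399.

The order of 1209 must divide p − 1 = 1398 = 2 · 3 · 233.
Divisors: 1, 2, 3, 6, 233, 466, 699, 1398.
Check each in increasing order: 1209^1 ≡ 1209;  1209^2 ≡ 1125;  1209^3 ≡ 297;  1209^6 ≡ 72;  1209^233 ≡ 1398;  1209^466 ≡ 1.
Smallest exponent giving 1 is 466.

466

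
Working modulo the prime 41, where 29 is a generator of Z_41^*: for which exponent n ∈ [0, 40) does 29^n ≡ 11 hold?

Successive powers of 29 modulo 41:
  29^0=1  29^1=29  29^2=21  29^3=35  29^4=31  29^5=38
  29^6=36  29^7=19  29^8=18  29^9=30  29^10=9  29^11=15
  29^12=25  29^13=28  29^14=33  29^15=14  29^16=37  29^17=7
  29^18=39  29^19=24  29^20=40  29^21=12  29^22=20  29^23=6
  29^24=10  29^25=3  29^26=5  29^27=22  29^28=23  29^29=11
So 29^29 ≡ 11 (mod 41), giving n = 29.

29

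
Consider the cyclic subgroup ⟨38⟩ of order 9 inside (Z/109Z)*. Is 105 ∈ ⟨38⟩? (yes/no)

yes

105 ∈ ⟨38⟩ iff 105^9 ≡ 1 (mod 109), since |⟨38⟩| = 9.
105^9 mod 109 = 1.
Since 1 = 1, 105 lies in the subgroup.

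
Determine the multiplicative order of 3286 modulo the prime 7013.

The order of 3286 must divide p − 1 = 7012 = 2^2 · 1753.
Divisors: 1, 2, 4, 1753, 3506, 7012.
Check each in increasing order: 3286^1 ≡ 3286;  3286^2 ≡ 4789;  3286^4 ≡ 2011;  3286^1753 ≡ 2480;  3286^3506 ≡ 7012;  3286^7012 ≡ 1.
Smallest exponent giving 1 is 7012.

7012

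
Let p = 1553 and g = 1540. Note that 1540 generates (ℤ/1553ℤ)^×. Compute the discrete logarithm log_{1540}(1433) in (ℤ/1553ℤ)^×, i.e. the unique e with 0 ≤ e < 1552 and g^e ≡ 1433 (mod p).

806

Baby-step giant-step with m = ceil(sqrt(1552)) = 40.
Baby table (1540^j mod 1553 for j=0..39):
  0:1  1:1540  2:169  3:909  4:607  5:1427  6:85  7:448
  8:388  9:1168  10:346  11:161  12:1013  13:808  14:367  15:1441
  16:1456  17:1261  18:690  19:348  20:135  21:1351  22:1073  23:28
  24:1189  25:73  26:604  27:1466  28:1131  29:827  30:120  31:1546
  32:91  33:370  34:1402  35:410  36:882  37:958  38:1523  39:390
Giant step factor: 1540^(-40) ≡ 529 (mod 1553).
Scan 1433·529^i mod 1553 for i = 0, 1, …:
  i=0: 1433   i=1: 193   i=2: 1152   i=3: 632
  i=4: 433   i=5: 766   i=6: 1434   i=7: 722
  i=8: 1453   i=9: 1455     …   i=19: 784
  i=20: 85
Match at i=20, j=6: e = 20·40 + 6 = 806.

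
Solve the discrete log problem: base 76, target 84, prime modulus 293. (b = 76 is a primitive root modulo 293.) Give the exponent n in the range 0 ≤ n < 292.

Baby-step giant-step with m = ceil(sqrt(292)) = 18.
Baby table (76^j mod 293 for j=0..17):
  0:1  1:76  2:209  3:62  4:24  5:66  6:35  7:23
  8:283  9:119  10:254  11:259  12:53  13:219  14:236  15:63
  16:100  17:275
Giant step factor: 76^(-18) ≡ 145 (mod 293).
Scan 84·145^i mod 293 for i = 0, 1, …:
  i=0: 84   i=1: 167   i=2: 189   i=3: 156
  i=4: 59   i=5: 58   i=6: 206   i=7: 277
  i=8: 24
Match at i=8, j=4: n = 8·18 + 4 = 148.

148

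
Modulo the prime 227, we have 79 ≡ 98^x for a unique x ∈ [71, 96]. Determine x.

Compute 98^71 mod 227 = 93, then multiply by 98 repeatedly:
  98^71=93  98^72=34  98^73=154  98^74=110  98^75=111
  98^76=209  98^77=52  98^78=102  98^79=8  98^80=103
  98^81=106  98^82=173  98^83=156  98^84=79
Found 79 at exponent 84.

84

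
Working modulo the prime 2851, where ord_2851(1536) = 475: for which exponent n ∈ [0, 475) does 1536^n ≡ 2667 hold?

254

Baby-step giant-step with m = ceil(sqrt(475)) = 22.
Baby table (1536^j mod 2851 for j=0..21):
  0:1  1:1536  2:1519  3:1066  4:902  5:2737  6:1658  7:745
  8:1069  9:2659  10:1592  11:2005  12:600  13:727  14:1931  15:976
  16:2361  17:24  18:2652  19:2244  20:2776  21:1691
Giant step factor: 1536^(-22) ≡ 595 (mod 2851).
Scan 2667·595^i mod 2851 for i = 0, 1, …:
  i=0: 2667   i=1: 1709   i=2: 1899   i=3: 909
  i=4: 2016   i=5: 2100   i=6: 762   i=7: 81
  i=8: 2579   i=9: 667   i=10: 576   i=11: 600
Match at i=11, j=12: n = 11·22 + 12 = 254.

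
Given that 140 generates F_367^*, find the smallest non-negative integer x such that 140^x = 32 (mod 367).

352

Baby-step giant-step with m = ceil(sqrt(366)) = 20.
Baby table (140^j mod 367 for j=0..19):
  0:1  1:140  2:149  3:308  4:181  5:17  6:178  7:331
  8:98  9:141  10:289  11:90  12:122  13:198  14:195  15:142
  16:62  17:239  18:63  19:12
Giant step factor: 140^(-20) ≡ 161 (mod 367).
Scan 32·161^i mod 367 for i = 0, 1, …:
  i=0: 32   i=1: 14   i=2: 52   i=3: 298
  i=4: 268   i=5: 209   i=6: 252   i=7: 202
  i=8: 226   i=9: 53     …   i=16: 174
  i=17: 122
Match at i=17, j=12: x = 17·20 + 12 = 352.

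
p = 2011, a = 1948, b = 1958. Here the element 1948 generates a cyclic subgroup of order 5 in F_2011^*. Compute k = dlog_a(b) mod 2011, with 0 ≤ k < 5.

Successive powers of 1948 modulo 2011:
  1948^0=1  1948^1=1948  1948^2=1958
So 1948^2 ≡ 1958 (mod 2011), giving k = 2.

2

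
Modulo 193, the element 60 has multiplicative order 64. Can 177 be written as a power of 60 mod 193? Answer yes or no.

177 ∈ ⟨60⟩ iff 177^64 ≡ 1 (mod 193), since |⟨60⟩| = 64.
177^64 mod 193 = 84.
Since 84 ≠ 1, 177 does not lie in the subgroup.

no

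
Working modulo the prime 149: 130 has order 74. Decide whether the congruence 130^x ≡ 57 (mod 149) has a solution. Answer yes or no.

no

57 ∈ ⟨130⟩ iff 57^74 ≡ 1 (mod 149), since |⟨130⟩| = 74.
57^74 mod 149 = 148.
Since 148 ≠ 1, 57 does not lie in the subgroup.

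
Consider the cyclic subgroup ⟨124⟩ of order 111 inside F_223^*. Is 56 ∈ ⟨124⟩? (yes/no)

56 ∈ ⟨124⟩ iff 56^111 ≡ 1 (mod 223), since |⟨124⟩| = 111.
56^111 mod 223 = 1.
Since 1 = 1, 56 lies in the subgroup.

yes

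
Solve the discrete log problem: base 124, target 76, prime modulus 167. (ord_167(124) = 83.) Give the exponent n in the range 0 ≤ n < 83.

Baby-step giant-step with m = ceil(sqrt(83)) = 10.
Baby table (124^j mod 167 for j=0..9):
  0:1  1:124  2:12  3:152  4:144  5:154  6:58  7:11
  8:28  9:132
Giant step factor: 124^(-10) ≡ 84 (mod 167).
Scan 76·84^i mod 167 for i = 0, 1, …:
  i=0: 76   i=1: 38   i=2: 19   i=3: 93
  i=4: 130   i=5: 65   i=6: 116   i=7: 58
Match at i=7, j=6: n = 7·10 + 6 = 76.

76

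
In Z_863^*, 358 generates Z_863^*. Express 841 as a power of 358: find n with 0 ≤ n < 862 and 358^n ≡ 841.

Baby-step giant-step with m = ceil(sqrt(862)) = 30.
Baby table (358^j mod 863 for j=0..29):
  0:1  1:358  2:440  3:454  4:288  5:407  6:722  7:439
  8:96  9:711  10:816  11:434  12:32  13:237  14:272  15:720
  16:586  17:79  18:666  19:240  20:483  21:314  22:222  23:80
  24:161  25:680  26:74  27:602  28:629  29:802
Giant step factor: 358^(-30) ≡ 105 (mod 863).
Scan 841·105^i mod 863 for i = 0, 1, …:
  i=0: 841   i=1: 279   i=2: 816
Match at i=2, j=10: n = 2·30 + 10 = 70.

70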